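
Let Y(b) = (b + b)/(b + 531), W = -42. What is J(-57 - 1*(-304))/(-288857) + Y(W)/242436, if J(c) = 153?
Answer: -1513549850/2853695427819 ≈ -0.00053038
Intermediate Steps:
Y(b) = 2*b/(531 + b) (Y(b) = (2*b)/(531 + b) = 2*b/(531 + b))
J(-57 - 1*(-304))/(-288857) + Y(W)/242436 = 153/(-288857) + (2*(-42)/(531 - 42))/242436 = 153*(-1/288857) + (2*(-42)/489)*(1/242436) = -153/288857 + (2*(-42)*(1/489))*(1/242436) = -153/288857 - 28/163*1/242436 = -153/288857 - 7/9879267 = -1513549850/2853695427819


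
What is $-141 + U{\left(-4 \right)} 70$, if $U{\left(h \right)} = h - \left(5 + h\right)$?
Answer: $-491$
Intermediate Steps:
$U{\left(h \right)} = -5$
$-141 + U{\left(-4 \right)} 70 = -141 - 350 = -491$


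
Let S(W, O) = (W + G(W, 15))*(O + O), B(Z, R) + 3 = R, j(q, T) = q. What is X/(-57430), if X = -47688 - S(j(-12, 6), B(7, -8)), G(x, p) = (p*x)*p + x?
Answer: 53808/28715 ≈ 1.8739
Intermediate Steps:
G(x, p) = x + x*p² (G(x, p) = x*p² + x = x + x*p²)
B(Z, R) = -3 + R
S(W, O) = 454*O*W (S(W, O) = (W + W*(1 + 15²))*(O + O) = (W + W*(1 + 225))*(2*O) = (W + W*226)*(2*O) = (W + 226*W)*(2*O) = (227*W)*(2*O) = 454*O*W)
X = -107616 (X = -47688 - 454*(-3 - 8)*(-12) = -47688 - 454*(-11)*(-12) = -47688 - 1*59928 = -47688 - 59928 = -107616)
X/(-57430) = -107616/(-57430) = -107616*(-1/57430) = 53808/28715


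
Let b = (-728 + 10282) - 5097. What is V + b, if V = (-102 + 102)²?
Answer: 4457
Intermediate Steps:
V = 0 (V = 0² = 0)
b = 4457 (b = 9554 - 5097 = 4457)
V + b = 0 + 4457 = 4457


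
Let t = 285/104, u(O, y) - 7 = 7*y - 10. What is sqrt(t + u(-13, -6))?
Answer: I*sqrt(114270)/52 ≈ 6.5007*I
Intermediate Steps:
u(O, y) = -3 + 7*y (u(O, y) = 7 + (7*y - 10) = 7 + (-10 + 7*y) = -3 + 7*y)
t = 285/104 (t = 285*(1/104) = 285/104 ≈ 2.7404)
sqrt(t + u(-13, -6)) = sqrt(285/104 + (-3 + 7*(-6))) = sqrt(285/104 + (-3 - 42)) = sqrt(285/104 - 45) = sqrt(-4395/104) = I*sqrt(114270)/52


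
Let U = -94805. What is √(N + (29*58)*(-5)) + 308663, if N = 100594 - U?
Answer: 308663 + √186989 ≈ 3.0910e+5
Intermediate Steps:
N = 195399 (N = 100594 - 1*(-94805) = 100594 + 94805 = 195399)
√(N + (29*58)*(-5)) + 308663 = √(195399 + (29*58)*(-5)) + 308663 = √(195399 + 1682*(-5)) + 308663 = √(195399 - 8410) + 308663 = √186989 + 308663 = 308663 + √186989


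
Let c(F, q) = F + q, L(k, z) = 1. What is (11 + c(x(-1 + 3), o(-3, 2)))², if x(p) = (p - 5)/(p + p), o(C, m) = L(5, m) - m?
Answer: 1369/16 ≈ 85.563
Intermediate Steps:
o(C, m) = 1 - m
x(p) = (-5 + p)/(2*p) (x(p) = (-5 + p)/((2*p)) = (-5 + p)*(1/(2*p)) = (-5 + p)/(2*p))
(11 + c(x(-1 + 3), o(-3, 2)))² = (11 + ((-5 + (-1 + 3))/(2*(-1 + 3)) + (1 - 1*2)))² = (11 + ((½)*(-5 + 2)/2 + (1 - 2)))² = (11 + ((½)*(½)*(-3) - 1))² = (11 + (-¾ - 1))² = (11 - 7/4)² = (37/4)² = 1369/16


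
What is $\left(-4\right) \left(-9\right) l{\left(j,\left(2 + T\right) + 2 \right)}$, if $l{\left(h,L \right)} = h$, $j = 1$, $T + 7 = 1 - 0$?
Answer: $36$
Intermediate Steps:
$T = -6$ ($T = -7 + \left(1 - 0\right) = -7 + \left(1 + 0\right) = -7 + 1 = -6$)
$\left(-4\right) \left(-9\right) l{\left(j,\left(2 + T\right) + 2 \right)} = \left(-4\right) \left(-9\right) 1 = 36 \cdot 1 = 36$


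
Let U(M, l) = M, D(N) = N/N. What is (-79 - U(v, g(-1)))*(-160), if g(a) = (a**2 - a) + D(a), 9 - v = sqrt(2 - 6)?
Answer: 14080 - 320*I ≈ 14080.0 - 320.0*I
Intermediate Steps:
D(N) = 1
v = 9 - 2*I (v = 9 - sqrt(2 - 6) = 9 - sqrt(-4) = 9 - 2*I ≈ 9.0 - 2.0*I)
g(a) = 1 + a**2 - a (g(a) = (a**2 - a) + 1 = 1 + a**2 - a)
(-79 - U(v, g(-1)))*(-160) = (-79 - (9 - 2*I))*(-160) = (-79 + (-9 + 2*I))*(-160) = (-88 + 2*I)*(-160) = 14080 - 320*I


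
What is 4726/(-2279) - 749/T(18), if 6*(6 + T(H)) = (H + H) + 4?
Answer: -5130365/4558 ≈ -1125.6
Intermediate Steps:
T(H) = -16/3 + H/3 (T(H) = -6 + ((H + H) + 4)/6 = -6 + (2*H + 4)/6 = -6 + (4 + 2*H)/6 = -6 + (2/3 + H/3) = -16/3 + H/3)
4726/(-2279) - 749/T(18) = 4726/(-2279) - 749/(-16/3 + (1/3)*18) = 4726*(-1/2279) - 749/(-16/3 + 6) = -4726/2279 - 749/2/3 = -4726/2279 - 749*3/2 = -4726/2279 - 2247/2 = -5130365/4558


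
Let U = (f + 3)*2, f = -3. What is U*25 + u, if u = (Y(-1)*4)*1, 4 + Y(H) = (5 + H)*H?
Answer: -32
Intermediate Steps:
Y(H) = -4 + H*(5 + H) (Y(H) = -4 + (5 + H)*H = -4 + H*(5 + H))
U = 0 (U = (-3 + 3)*2 = 0*2 = 0)
u = -32 (u = ((-4 + (-1)**2 + 5*(-1))*4)*1 = ((-4 + 1 - 5)*4)*1 = -8*4*1 = -32*1 = -32)
U*25 + u = 0*25 - 32 = 0 - 32 = -32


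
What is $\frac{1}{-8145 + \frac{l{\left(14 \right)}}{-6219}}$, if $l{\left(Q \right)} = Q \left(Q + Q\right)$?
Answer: $- \frac{6219}{50654147} \approx -0.00012277$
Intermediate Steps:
$l{\left(Q \right)} = 2 Q^{2}$ ($l{\left(Q \right)} = Q 2 Q = 2 Q^{2}$)
$\frac{1}{-8145 + \frac{l{\left(14 \right)}}{-6219}} = \frac{1}{-8145 + \frac{2 \cdot 14^{2}}{-6219}} = \frac{1}{-8145 + 2 \cdot 196 \left(- \frac{1}{6219}\right)} = \frac{1}{-8145 + 392 \left(- \frac{1}{6219}\right)} = \frac{1}{-8145 - \frac{392}{6219}} = \frac{1}{- \frac{50654147}{6219}} = - \frac{6219}{50654147}$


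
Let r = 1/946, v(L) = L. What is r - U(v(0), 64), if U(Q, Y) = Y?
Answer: -60543/946 ≈ -63.999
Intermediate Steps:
r = 1/946 ≈ 0.0010571
r - U(v(0), 64) = 1/946 - 1*64 = 1/946 - 64 = -60543/946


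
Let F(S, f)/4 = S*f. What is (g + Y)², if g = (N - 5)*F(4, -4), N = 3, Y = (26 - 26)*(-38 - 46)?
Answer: 16384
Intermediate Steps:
Y = 0 (Y = 0*(-84) = 0)
F(S, f) = 4*S*f (F(S, f) = 4*(S*f) = 4*S*f)
g = 128 (g = (3 - 5)*(4*4*(-4)) = -2*(-64) = 128)
(g + Y)² = (128 + 0)² = 128² = 16384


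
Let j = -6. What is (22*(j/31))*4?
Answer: -528/31 ≈ -17.032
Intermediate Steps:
(22*(j/31))*4 = (22*(-6/31))*4 = -132/31*4 = -528/31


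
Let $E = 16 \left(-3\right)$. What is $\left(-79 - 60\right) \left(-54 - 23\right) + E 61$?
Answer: $7775$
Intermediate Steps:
$E = -48$
$\left(-79 - 60\right) \left(-54 - 23\right) + E 61 = \left(-79 - 60\right) \left(-54 - 23\right) - 2928 = \left(-139\right) \left(-77\right) - 2928 = 10703 - 2928 = 7775$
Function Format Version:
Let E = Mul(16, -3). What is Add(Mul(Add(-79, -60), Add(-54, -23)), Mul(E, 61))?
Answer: 7775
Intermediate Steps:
E = -48
Add(Mul(Add(-79, -60), Add(-54, -23)), Mul(E, 61)) = Add(Mul(Add(-79, -60), Add(-54, -23)), Mul(-48, 61)) = Add(Mul(-139, -77), -2928) = Add(10703, -2928) = 7775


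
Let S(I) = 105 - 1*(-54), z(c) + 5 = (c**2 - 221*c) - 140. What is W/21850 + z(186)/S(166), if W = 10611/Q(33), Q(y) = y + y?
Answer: -3198496117/76431300 ≈ -41.848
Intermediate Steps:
Q(y) = 2*y
z(c) = -145 + c**2 - 221*c (z(c) = -5 + ((c**2 - 221*c) - 140) = -5 + (-140 + c**2 - 221*c) = -145 + c**2 - 221*c)
S(I) = 159 (S(I) = 105 + 54 = 159)
W = 3537/22 (W = 10611/((2*33)) = 10611/66 = 10611*(1/66) = 3537/22 ≈ 160.77)
W/21850 + z(186)/S(166) = (3537/22)/21850 + (-145 + 186**2 - 221*186)/159 = (3537/22)*(1/21850) + (-145 + 34596 - 41106)*(1/159) = 3537/480700 - 6655*1/159 = 3537/480700 - 6655/159 = -3198496117/76431300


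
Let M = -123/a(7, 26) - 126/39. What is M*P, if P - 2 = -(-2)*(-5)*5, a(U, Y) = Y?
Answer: 4968/13 ≈ 382.15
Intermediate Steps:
P = -48 (P = 2 - (-2)*(-5)*5 = 2 - 1*10*5 = 2 - 10*5 = 2 - 50 = -48)
M = -207/26 (M = -123/26 - 126/39 = -123*1/26 - 126*1/39 = -123/26 - 42/13 = -207/26 ≈ -7.9615)
M*P = -207/26*(-48) = 4968/13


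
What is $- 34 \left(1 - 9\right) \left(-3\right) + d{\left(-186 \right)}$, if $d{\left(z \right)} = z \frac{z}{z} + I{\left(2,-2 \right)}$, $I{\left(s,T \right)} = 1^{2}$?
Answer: $-1001$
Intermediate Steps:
$I{\left(s,T \right)} = 1$
$d{\left(z \right)} = 1 + z$ ($d{\left(z \right)} = z \frac{z}{z} + 1 = z 1 + 1 = z + 1 = 1 + z$)
$- 34 \left(1 - 9\right) \left(-3\right) + d{\left(-186 \right)} = - 34 \left(1 - 9\right) \left(-3\right) + \left(1 - 186\right) = - 34 \left(1 - 9\right) \left(-3\right) - 185 = \left(-34\right) \left(-8\right) \left(-3\right) - 185 = 272 \left(-3\right) - 185 = -816 - 185 = -1001$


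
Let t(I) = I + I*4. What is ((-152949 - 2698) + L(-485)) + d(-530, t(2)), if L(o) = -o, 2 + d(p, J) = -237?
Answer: -155401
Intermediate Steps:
t(I) = 5*I (t(I) = I + 4*I = 5*I)
d(p, J) = -239 (d(p, J) = -2 - 237 = -239)
((-152949 - 2698) + L(-485)) + d(-530, t(2)) = ((-152949 - 2698) - 1*(-485)) - 239 = (-155647 + 485) - 239 = -155162 - 239 = -155401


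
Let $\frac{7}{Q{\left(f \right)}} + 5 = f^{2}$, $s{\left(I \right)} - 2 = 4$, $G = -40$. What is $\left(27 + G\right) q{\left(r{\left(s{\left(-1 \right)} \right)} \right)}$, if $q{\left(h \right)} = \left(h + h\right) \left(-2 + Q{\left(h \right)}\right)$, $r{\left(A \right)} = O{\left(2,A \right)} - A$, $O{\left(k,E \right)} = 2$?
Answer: $- \frac{1560}{11} \approx -141.82$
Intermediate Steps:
$s{\left(I \right)} = 6$ ($s{\left(I \right)} = 2 + 4 = 6$)
$Q{\left(f \right)} = \frac{7}{-5 + f^{2}}$
$r{\left(A \right)} = 2 - A$
$q{\left(h \right)} = 2 h \left(-2 + \frac{7}{-5 + h^{2}}\right)$ ($q{\left(h \right)} = \left(h + h\right) \left(-2 + \frac{7}{-5 + h^{2}}\right) = 2 h \left(-2 + \frac{7}{-5 + h^{2}}\right)$)
$\left(27 + G\right) q{\left(r{\left(s{\left(-1 \right)} \right)} \right)} = \left(27 - 40\right) \frac{- 4 \left(2 - 6\right)^{3} + 34 \left(2 - 6\right)}{-5 + \left(2 - 6\right)^{2}} = - 13 \frac{- 4 \left(2 - 6\right)^{3} + 34 \left(2 - 6\right)}{-5 + \left(2 - 6\right)^{2}} = - 13 \frac{- 4 \left(-4\right)^{3} + 34 \left(-4\right)}{-5 + \left(-4\right)^{2}} = - 13 \frac{\left(-4\right) \left(-64\right) - 136}{-5 + 16} = - 13 \frac{256 - 136}{11} = - 13 \cdot \frac{1}{11} \cdot 120 = \left(-13\right) \frac{120}{11} = - \frac{1560}{11}$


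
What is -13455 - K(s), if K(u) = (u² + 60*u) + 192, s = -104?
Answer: -18223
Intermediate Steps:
K(u) = 192 + u² + 60*u
-13455 - K(s) = -13455 - (192 + (-104)² + 60*(-104)) = -13455 - (192 + 10816 - 6240) = -13455 - 1*4768 = -13455 - 4768 = -18223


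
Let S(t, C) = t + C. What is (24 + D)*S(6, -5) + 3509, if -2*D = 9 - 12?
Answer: 7069/2 ≈ 3534.5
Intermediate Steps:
D = 3/2 (D = -(9 - 12)/2 = -1/2*(-3) = 3/2 ≈ 1.5000)
S(t, C) = C + t
(24 + D)*S(6, -5) + 3509 = (24 + 3/2)*(-5 + 6) + 3509 = (51/2)*1 + 3509 = 51/2 + 3509 = 7069/2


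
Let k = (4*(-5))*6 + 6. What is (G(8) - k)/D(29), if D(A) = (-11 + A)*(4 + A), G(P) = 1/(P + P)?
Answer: 1825/9504 ≈ 0.19202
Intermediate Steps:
G(P) = 1/(2*P)
k = -114 (k = -20*6 + 6 = -120 + 6 = -114)
(G(8) - k)/D(29) = ((½)/8 - 1*(-114))/(-44 + 29² - 7*29) = ((½)*(⅛) + 114)/(-44 + 841 - 203) = (1/16 + 114)/594 = (1825/16)*(1/594) = 1825/9504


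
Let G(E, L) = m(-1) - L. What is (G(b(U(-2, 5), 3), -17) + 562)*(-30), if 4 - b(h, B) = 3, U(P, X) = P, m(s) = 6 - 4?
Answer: -17430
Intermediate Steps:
m(s) = 2
b(h, B) = 1 (b(h, B) = 4 - 1*3 = 4 - 3 = 1)
G(E, L) = 2 - L
(G(b(U(-2, 5), 3), -17) + 562)*(-30) = ((2 - 1*(-17)) + 562)*(-30) = ((2 + 17) + 562)*(-30) = (19 + 562)*(-30) = 581*(-30) = -17430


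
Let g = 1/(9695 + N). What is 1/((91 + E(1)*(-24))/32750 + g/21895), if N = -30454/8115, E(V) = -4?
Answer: 11278580536169750/64399887054433 ≈ 175.13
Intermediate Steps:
N = -30454/8115 (N = -30454*1/8115 = -30454/8115 ≈ -3.7528)
g = 8115/78644471 (g = 1/(9695 - 30454/8115) = 1/(78644471/8115) = 8115/78644471 ≈ 0.00010319)
1/((91 + E(1)*(-24))/32750 + g/21895) = 1/((91 - 4*(-24))/32750 + (8115/78644471)/21895) = 1/((91 + 96)*(1/32750) + (8115/78644471)*(1/21895)) = 1/(187*(1/32750) + 1623/344384138509) = 1/(187/32750 + 1623/344384138509) = 1/(64399887054433/11278580536169750) = 11278580536169750/64399887054433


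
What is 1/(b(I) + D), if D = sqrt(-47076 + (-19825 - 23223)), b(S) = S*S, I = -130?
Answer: 4225/71425031 - I*sqrt(22531)/142850062 ≈ 5.9153e-5 - 1.0508e-6*I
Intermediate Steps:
b(S) = S**2
D = 2*I*sqrt(22531) (D = sqrt(-47076 - 43048) = sqrt(-90124) = 2*I*sqrt(22531) ≈ 300.21*I)
1/(b(I) + D) = 1/((-130)**2 + 2*I*sqrt(22531)) = 1/(16900 + 2*I*sqrt(22531))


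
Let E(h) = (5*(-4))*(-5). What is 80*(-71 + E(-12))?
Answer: 2320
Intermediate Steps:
E(h) = 100 (E(h) = -20*(-5) = 100)
80*(-71 + E(-12)) = 80*(-71 + 100) = 80*29 = 2320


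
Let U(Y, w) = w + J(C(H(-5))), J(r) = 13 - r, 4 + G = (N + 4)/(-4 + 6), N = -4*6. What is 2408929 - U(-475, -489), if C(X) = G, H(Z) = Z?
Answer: 2409391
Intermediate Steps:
N = -24
G = -14 (G = -4 + (-24 + 4)/(-4 + 6) = -4 - 20/2 = -4 - 20*1/2 = -4 - 10 = -14)
C(X) = -14
U(Y, w) = 27 + w (U(Y, w) = w + (13 - 1*(-14)) = w + (13 + 14) = w + 27 = 27 + w)
2408929 - U(-475, -489) = 2408929 - (27 - 489) = 2408929 - 1*(-462) = 2408929 + 462 = 2409391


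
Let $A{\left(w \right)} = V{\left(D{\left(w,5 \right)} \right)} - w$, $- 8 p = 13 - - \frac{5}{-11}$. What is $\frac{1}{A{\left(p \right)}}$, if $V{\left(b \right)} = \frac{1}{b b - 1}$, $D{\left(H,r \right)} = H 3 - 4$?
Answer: $\frac{6369132}{10073141} \approx 0.63229$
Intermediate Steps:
$D{\left(H,r \right)} = -4 + 3 H$ ($D{\left(H,r \right)} = 3 H - 4 = -4 + 3 H$)
$V{\left(b \right)} = \frac{1}{-1 + b^{2}}$ ($V{\left(b \right)} = \frac{1}{b^{2} - 1} = \frac{1}{-1 + b^{2}}$)
$p = - \frac{69}{44}$ ($p = - \frac{13 - - \frac{5}{-11}}{8} = - \frac{13 - \left(-5\right) \left(- \frac{1}{11}\right)}{8} = - \frac{13 - \frac{5}{11}}{8} = \left(- \frac{1}{8}\right) \frac{138}{11} = - \frac{69}{44} \approx -1.5682$)
$A{\left(w \right)} = \frac{1}{-1 + \left(-4 + 3 w\right)^{2}} - w$
$\frac{1}{A{\left(p \right)}} = \frac{1}{\frac{1}{-1 + \left(-4 + 3 \left(- \frac{69}{44}\right)\right)^{2}} - - \frac{69}{44}} = \frac{1}{\frac{1}{-1 + \left(-4 - \frac{207}{44}\right)^{2}} + \frac{69}{44}} = \frac{1}{\frac{1}{-1 + \left(- \frac{383}{44}\right)^{2}} + \frac{69}{44}} = \frac{1}{\frac{1}{-1 + \frac{146689}{1936}} + \frac{69}{44}} = \frac{1}{\frac{1}{\frac{144753}{1936}} + \frac{69}{44}} = \frac{1}{\frac{1936}{144753} + \frac{69}{44}} = \frac{1}{\frac{10073141}{6369132}} = \frac{6369132}{10073141}$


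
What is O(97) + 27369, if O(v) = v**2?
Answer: 36778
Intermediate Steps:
O(97) + 27369 = 97**2 + 27369 = 9409 + 27369 = 36778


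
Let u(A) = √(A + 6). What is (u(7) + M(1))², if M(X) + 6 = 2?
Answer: (4 - √13)² ≈ 0.15559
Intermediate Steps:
u(A) = √(6 + A)
M(X) = -4 (M(X) = -6 + 2 = -4)
(u(7) + M(1))² = (√(6 + 7) - 4)² = (√13 - 4)² = (-4 + √13)²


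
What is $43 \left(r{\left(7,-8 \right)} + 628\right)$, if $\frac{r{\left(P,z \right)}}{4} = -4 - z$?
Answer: $27692$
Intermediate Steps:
$r{\left(P,z \right)} = -16 - 4 z$ ($r{\left(P,z \right)} = 4 \left(-4 - z\right) = -16 - 4 z$)
$43 \left(r{\left(7,-8 \right)} + 628\right) = 43 \left(\left(-16 - -32\right) + 628\right) = 43 \left(\left(-16 + 32\right) + 628\right) = 43 \left(16 + 628\right) = 43 \cdot 644 = 27692$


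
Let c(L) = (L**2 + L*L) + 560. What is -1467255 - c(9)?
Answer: -1467977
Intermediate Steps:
c(L) = 560 + 2*L**2 (c(L) = (L**2 + L**2) + 560 = 2*L**2 + 560 = 560 + 2*L**2)
-1467255 - c(9) = -1467255 - (560 + 2*9**2) = -1467255 - (560 + 2*81) = -1467255 - (560 + 162) = -1467255 - 1*722 = -1467255 - 722 = -1467977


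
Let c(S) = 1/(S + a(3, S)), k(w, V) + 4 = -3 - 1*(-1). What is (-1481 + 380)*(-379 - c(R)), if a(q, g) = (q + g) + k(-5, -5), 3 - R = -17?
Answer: 15440424/37 ≈ 4.1731e+5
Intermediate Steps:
k(w, V) = -6 (k(w, V) = -4 + (-3 - 1*(-1)) = -4 + (-3 + 1) = -4 - 2 = -6)
R = 20 (R = 3 - 1*(-17) = 3 + 17 = 20)
a(q, g) = -6 + g + q (a(q, g) = (q + g) - 6 = (g + q) - 6 = -6 + g + q)
c(S) = 1/(-3 + 2*S) (c(S) = 1/(S + (-6 + S + 3)) = 1/(S + (-3 + S)) = 1/(-3 + 2*S))
(-1481 + 380)*(-379 - c(R)) = (-1481 + 380)*(-379 - 1/(-3 + 2*20)) = -1101*(-379 - 1/(-3 + 40)) = -1101*(-379 - 1/37) = -1101*(-14024/37) = 15440424/37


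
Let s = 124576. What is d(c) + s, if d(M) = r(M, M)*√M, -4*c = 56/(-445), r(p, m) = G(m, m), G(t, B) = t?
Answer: 124576 + 14*√6230/198025 ≈ 1.2458e+5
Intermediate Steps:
r(p, m) = m
c = 14/445 (c = -14/(-445) = -14*(-1)/445 = -¼*(-56/445) = 14/445 ≈ 0.031461)
d(M) = M^(3/2) (d(M) = M*√M = M^(3/2))
d(c) + s = (14/445)^(3/2) + 124576 = 14*√6230/198025 + 124576 = 124576 + 14*√6230/198025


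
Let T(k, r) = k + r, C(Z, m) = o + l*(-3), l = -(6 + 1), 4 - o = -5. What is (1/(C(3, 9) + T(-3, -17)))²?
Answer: 1/100 ≈ 0.010000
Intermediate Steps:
o = 9 (o = 4 - 1*(-5) = 4 + 5 = 9)
l = -7 (l = -1*7 = -7)
C(Z, m) = 30 (C(Z, m) = 9 - 7*(-3) = 9 + 21 = 30)
(1/(C(3, 9) + T(-3, -17)))² = (1/(30 + (-3 - 17)))² = (1/(30 - 20))² = (1/10)² = (⅒)² = 1/100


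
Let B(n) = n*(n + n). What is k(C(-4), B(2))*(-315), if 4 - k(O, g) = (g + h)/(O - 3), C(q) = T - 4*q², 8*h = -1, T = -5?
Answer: -82845/64 ≈ -1294.5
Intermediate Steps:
B(n) = 2*n² (B(n) = n*(2*n) = 2*n²)
h = -⅛ (h = (⅛)*(-1) = -⅛ ≈ -0.12500)
C(q) = -5 - 4*q²
k(O, g) = 4 - (-⅛ + g)/(-3 + O) (k(O, g) = 4 - (g - ⅛)/(O - 3) = 4 - (-⅛ + g)/(-3 + O))
k(C(-4), B(2))*(-315) = ((-95/8 - 2*2² + 4*(-5 - 4*(-4)²))/(-3 + (-5 - 4*(-4)²)))*(-315) = ((-95/8 - 2*4 + 4*(-5 - 4*16))/(-3 + (-5 - 4*16)))*(-315) = ((-95/8 - 1*8 + 4*(-5 - 64))/(-3 + (-5 - 64)))*(-315) = ((-95/8 - 8 + 4*(-69))/(-3 - 69))*(-315) = ((-95/8 - 8 - 276)/(-72))*(-315) = -1/72*(-2367/8)*(-315) = (263/64)*(-315) = -82845/64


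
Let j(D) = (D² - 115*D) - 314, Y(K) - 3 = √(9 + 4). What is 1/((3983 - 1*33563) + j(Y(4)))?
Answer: -30217/912912636 + 109*√13/912912636 ≈ -3.2669e-5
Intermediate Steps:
Y(K) = 3 + √13 (Y(K) = 3 + √(9 + 4) = 3 + √13)
j(D) = -314 + D² - 115*D
1/((3983 - 1*33563) + j(Y(4))) = 1/((3983 - 1*33563) + (-314 + (3 + √13)² - 115*(3 + √13))) = 1/((3983 - 33563) + (-314 + (3 + √13)² + (-345 - 115*√13))) = 1/(-29580 + (-659 + (3 + √13)² - 115*√13)) = 1/(-30239 + (3 + √13)² - 115*√13)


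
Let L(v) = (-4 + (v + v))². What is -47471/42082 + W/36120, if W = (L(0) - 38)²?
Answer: -105892802/95000115 ≈ -1.1147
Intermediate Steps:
L(v) = (-4 + 2*v)²
W = 484 (W = (4*(-2 + 0)² - 38)² = (4*(-2)² - 38)² = (4*4 - 38)² = (16 - 38)² = (-22)² = 484)
-47471/42082 + W/36120 = -47471/42082 + 484/36120 = -47471*1/42082 + 484*(1/36120) = -47471/42082 + 121/9030 = -105892802/95000115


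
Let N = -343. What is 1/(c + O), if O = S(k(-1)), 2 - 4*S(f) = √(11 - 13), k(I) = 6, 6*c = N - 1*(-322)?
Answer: -24/73 + 2*I*√2/73 ≈ -0.32877 + 0.038746*I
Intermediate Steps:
c = -7/2 (c = (-343 - 1*(-322))/6 = (-343 + 322)/6 = (⅙)*(-21) = -7/2 ≈ -3.5000)
S(f) = ½ - I*√2/4 (S(f) = ½ - √(11 - 13)/4 = ½ - I*√2/4)
O = ½ - I*√2/4 ≈ 0.5 - 0.35355*I
1/(c + O) = 1/(-7/2 + (½ - I*√2/4)) = 1/(-3 - I*√2/4)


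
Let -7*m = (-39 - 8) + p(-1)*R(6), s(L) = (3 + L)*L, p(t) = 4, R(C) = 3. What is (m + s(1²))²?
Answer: 81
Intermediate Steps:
s(L) = L*(3 + L)
m = 5 (m = -((-39 - 8) + 4*3)/7 = -(-47 + 12)/7 = -⅐*(-35) = 5)
(m + s(1²))² = (5 + 1²*(3 + 1²))² = (5 + 1*(3 + 1))² = (5 + 1*4)² = (5 + 4)² = 9² = 81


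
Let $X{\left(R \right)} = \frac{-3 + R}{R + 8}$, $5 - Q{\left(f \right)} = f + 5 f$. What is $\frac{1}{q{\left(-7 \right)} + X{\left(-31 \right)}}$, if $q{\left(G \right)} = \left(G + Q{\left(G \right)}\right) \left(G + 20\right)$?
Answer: $\frac{23}{11994} \approx 0.0019176$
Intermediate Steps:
$Q{\left(f \right)} = 5 - 6 f$ ($Q{\left(f \right)} = 5 - \left(f + 5 f\right) = 5 - 6 f$)
$X{\left(R \right)} = \frac{-3 + R}{8 + R}$
$q{\left(G \right)} = \left(5 - 5 G\right) \left(20 + G\right)$ ($q{\left(G \right)} = \left(G - \left(-5 + 6 G\right)\right) \left(G + 20\right) = \left(5 - 5 G\right) \left(20 + G\right)$)
$\frac{1}{q{\left(-7 \right)} + X{\left(-31 \right)}} = \frac{1}{\left(100 - -665 - 5 \left(-7\right)^{2}\right) + \frac{-3 - 31}{8 - 31}} = \frac{1}{\left(100 + 665 - 245\right) + \frac{1}{-23} \left(-34\right)} = \frac{1}{\left(100 + 665 - 245\right) - - \frac{34}{23}} = \frac{1}{520 + \frac{34}{23}} = \frac{1}{\frac{11994}{23}} = \frac{23}{11994}$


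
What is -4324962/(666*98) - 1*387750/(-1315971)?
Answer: -104929942613/1590570282 ≈ -65.970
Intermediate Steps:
-4324962/(666*98) - 1*387750/(-1315971) = -4324962/65268 - 387750*(-1/1315971) = -4324962*1/65268 + 129250/438657 = -720827/10878 + 129250/438657 = -104929942613/1590570282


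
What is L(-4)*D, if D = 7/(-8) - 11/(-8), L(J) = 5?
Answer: 5/2 ≈ 2.5000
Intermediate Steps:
D = ½ (D = 7*(-⅛) - 11*(-⅛) = -7/8 + 11/8 = ½ ≈ 0.50000)
L(-4)*D = 5*(½) = 5/2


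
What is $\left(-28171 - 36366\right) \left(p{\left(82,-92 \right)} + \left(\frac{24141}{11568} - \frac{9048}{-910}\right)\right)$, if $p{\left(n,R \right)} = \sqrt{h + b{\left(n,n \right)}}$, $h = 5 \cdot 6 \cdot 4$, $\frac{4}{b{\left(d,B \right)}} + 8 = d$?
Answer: $- \frac{104777949221}{134960} - \frac{64537 \sqrt{164354}}{37} \approx -1.4835 \cdot 10^{6}$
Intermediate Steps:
$b{\left(d,B \right)} = \frac{4}{-8 + d}$
$h = 120$ ($h = 30 \cdot 4 = 120$)
$p{\left(n,R \right)} = \sqrt{120 + \frac{4}{-8 + n}}$
$\left(-28171 - 36366\right) \left(p{\left(82,-92 \right)} + \left(\frac{24141}{11568} - \frac{9048}{-910}\right)\right) = \left(-28171 - 36366\right) \left(2 \sqrt{\frac{-239 + 30 \cdot 82}{-8 + 82}} + \left(\frac{24141}{11568} - \frac{9048}{-910}\right)\right) = - 64537 \left(2 \sqrt{\frac{-239 + 2460}{74}} + \left(24141 \cdot \frac{1}{11568} - - \frac{348}{35}\right)\right) = - 64537 \left(2 \sqrt{\frac{1}{74} \cdot 2221} + \left(\frac{8047}{3856} + \frac{348}{35}\right)\right) = - 64537 \left(2 \sqrt{\frac{2221}{74}} + \frac{1623533}{134960}\right) = - 64537 \left(2 \frac{\sqrt{164354}}{74} + \frac{1623533}{134960}\right) = - 64537 \left(\frac{\sqrt{164354}}{37} + \frac{1623533}{134960}\right) = - 64537 \left(\frac{1623533}{134960} + \frac{\sqrt{164354}}{37}\right) = - \frac{104777949221}{134960} - \frac{64537 \sqrt{164354}}{37}$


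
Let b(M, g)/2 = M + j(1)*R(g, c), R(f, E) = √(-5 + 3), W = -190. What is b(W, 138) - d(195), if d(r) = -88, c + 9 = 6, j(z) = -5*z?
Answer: -292 - 10*I*√2 ≈ -292.0 - 14.142*I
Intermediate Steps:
c = -3 (c = -9 + 6 = -3)
R(f, E) = I*√2 (R(f, E) = √(-2) = I*√2)
b(M, g) = 2*M - 10*I*√2 (b(M, g) = 2*(M + (-5*1)*(I*√2)) = 2*(M - 5*I*√2) = 2*M - 10*I*√2)
b(W, 138) - d(195) = (2*(-190) - 10*I*√2) - 1*(-88) = (-380 - 10*I*√2) + 88 = -292 - 10*I*√2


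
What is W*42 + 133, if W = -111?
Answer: -4529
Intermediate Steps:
W*42 + 133 = -111*42 + 133 = -4662 + 133 = -4529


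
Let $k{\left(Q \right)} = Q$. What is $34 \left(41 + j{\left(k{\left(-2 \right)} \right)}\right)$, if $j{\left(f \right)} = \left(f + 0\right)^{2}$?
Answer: $1530$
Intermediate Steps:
$j{\left(f \right)} = f^{2}$
$34 \left(41 + j{\left(k{\left(-2 \right)} \right)}\right) = 34 \left(41 + \left(-2\right)^{2}\right) = 34 \left(41 + 4\right) = 34 \cdot 45 = 1530$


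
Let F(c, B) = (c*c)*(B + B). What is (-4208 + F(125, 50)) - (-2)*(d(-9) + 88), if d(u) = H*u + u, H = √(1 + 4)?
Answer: 1558450 - 18*√5 ≈ 1.5584e+6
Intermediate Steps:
F(c, B) = 2*B*c² (F(c, B) = c²*(2*B) = 2*B*c²)
H = √5 ≈ 2.2361
d(u) = u + u*√5 (d(u) = √5*u + u = u*√5 + u = u + u*√5)
(-4208 + F(125, 50)) - (-2)*(d(-9) + 88) = (-4208 + 2*50*125²) - (-2)*(-9*(1 + √5) + 88) = (-4208 + 2*50*15625) - (-2)*((-9 - 9*√5) + 88) = (-4208 + 1562500) - (-2)*(79 - 9*√5) = 1558292 - (-158 + 18*√5) = 1558292 + (158 - 18*√5) = 1558450 - 18*√5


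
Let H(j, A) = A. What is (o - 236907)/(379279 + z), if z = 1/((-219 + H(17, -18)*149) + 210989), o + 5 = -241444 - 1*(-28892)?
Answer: -93528064832/78923408553 ≈ -1.1850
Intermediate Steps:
o = -212557 (o = -5 + (-241444 - 1*(-28892)) = -5 + (-241444 + 28892) = -5 - 212552 = -212557)
z = 1/208088 (z = 1/((-219 - 18*149) + 210989) = 1/((-219 - 2682) + 210989) = 1/(-2901 + 210989) = 1/208088 ≈ 4.8057e-6)
(o - 236907)/(379279 + z) = (-212557 - 236907)/(379279 + 1/208088) = -449464/78923408553/208088 = -449464*208088/78923408553 = -93528064832/78923408553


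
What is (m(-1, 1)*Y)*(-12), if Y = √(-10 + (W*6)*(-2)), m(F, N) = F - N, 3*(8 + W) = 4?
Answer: 24*√70 ≈ 200.80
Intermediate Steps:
W = -20/3 (W = -8 + (⅓)*4 = -8 + 4/3 = -20/3 ≈ -6.6667)
Y = √70 (Y = √(-10 - 20/3*6*(-2)) = √(-10 - 40*(-2)) = √(-10 + 80) = √70 ≈ 8.3666)
(m(-1, 1)*Y)*(-12) = ((-1 - 1*1)*√70)*(-12) = ((-1 - 1)*√70)*(-12) = -2*√70*(-12) = 24*√70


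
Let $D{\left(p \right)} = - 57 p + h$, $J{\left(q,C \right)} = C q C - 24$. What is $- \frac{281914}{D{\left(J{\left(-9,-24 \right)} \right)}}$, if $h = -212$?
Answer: $- \frac{140957}{148322} \approx -0.95034$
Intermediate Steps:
$J{\left(q,C \right)} = -24 + q C^{2}$ ($J{\left(q,C \right)} = q C^{2} - 24 = -24 + q C^{2}$)
$D{\left(p \right)} = -212 - 57 p$ ($D{\left(p \right)} = - 57 p - 212 = -212 - 57 p$)
$- \frac{281914}{D{\left(J{\left(-9,-24 \right)} \right)}} = - \frac{281914}{-212 - 57 \left(-24 - 9 \left(-24\right)^{2}\right)} = - \frac{281914}{-212 - 57 \left(-24 - 5184\right)} = - \frac{281914}{-212 - -296856} = - \frac{281914}{-212 + 296856} = - \frac{281914}{296644} = \left(-281914\right) \frac{1}{296644} = - \frac{140957}{148322}$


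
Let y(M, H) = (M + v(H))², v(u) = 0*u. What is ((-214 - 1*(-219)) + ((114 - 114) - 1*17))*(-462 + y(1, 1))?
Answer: 5532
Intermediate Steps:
v(u) = 0
y(M, H) = M² (y(M, H) = (M + 0)² = M²)
((-214 - 1*(-219)) + ((114 - 114) - 1*17))*(-462 + y(1, 1)) = ((-214 - 1*(-219)) + ((114 - 114) - 1*17))*(-462 + 1²) = ((-214 + 219) + (0 - 17))*(-462 + 1) = (5 - 17)*(-461) = -12*(-461) = 5532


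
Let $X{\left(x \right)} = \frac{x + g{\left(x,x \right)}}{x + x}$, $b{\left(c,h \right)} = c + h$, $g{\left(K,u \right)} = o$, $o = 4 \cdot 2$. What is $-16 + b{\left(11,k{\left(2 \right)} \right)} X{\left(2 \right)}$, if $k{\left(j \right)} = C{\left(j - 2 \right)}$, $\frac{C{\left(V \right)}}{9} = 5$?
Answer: $124$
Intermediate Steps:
$o = 8$
$C{\left(V \right)} = 45$ ($C{\left(V \right)} = 9 \cdot 5 = 45$)
$g{\left(K,u \right)} = 8$
$k{\left(j \right)} = 45$
$X{\left(x \right)} = \frac{8 + x}{2 x}$ ($X{\left(x \right)} = \frac{x + 8}{x + x} = \frac{8 + x}{2 x}$)
$-16 + b{\left(11,k{\left(2 \right)} \right)} X{\left(2 \right)} = -16 + \left(11 + 45\right) \frac{8 + 2}{2 \cdot 2} = -16 + 56 \cdot \frac{1}{2} \cdot \frac{1}{2} \cdot 10 = -16 + 56 \cdot \frac{5}{2} = -16 + 140 = 124$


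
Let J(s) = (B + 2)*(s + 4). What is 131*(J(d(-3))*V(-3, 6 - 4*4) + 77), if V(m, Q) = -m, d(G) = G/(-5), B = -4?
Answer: 32357/5 ≈ 6471.4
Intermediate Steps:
d(G) = -G/5 (d(G) = G*(-1/5) = -G/5)
J(s) = -8 - 2*s (J(s) = (-4 + 2)*(s + 4) = -2*(4 + s) = -8 - 2*s)
131*(J(d(-3))*V(-3, 6 - 4*4) + 77) = 131*((-8 - (-2)*(-3)/5)*(-1*(-3)) + 77) = 131*((-8 - 2*3/5)*3 + 77) = 131*((-8 - 6/5)*3 + 77) = 131*(-46/5*3 + 77) = 131*(-138/5 + 77) = 131*(247/5) = 32357/5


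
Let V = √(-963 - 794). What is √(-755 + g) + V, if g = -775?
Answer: I*(√1757 + 3*√170) ≈ 81.032*I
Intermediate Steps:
V = I*√1757 (V = √(-1757) = I*√1757 ≈ 41.917*I)
√(-755 + g) + V = √(-755 - 775) + I*√1757 = √(-1530) + I*√1757 = 3*I*√170 + I*√1757 = I*√1757 + 3*I*√170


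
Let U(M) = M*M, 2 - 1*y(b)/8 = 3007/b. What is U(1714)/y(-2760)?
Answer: 1013539620/8527 ≈ 1.1886e+5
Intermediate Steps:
y(b) = 16 - 24056/b
U(M) = M²
U(1714)/y(-2760) = 1714²/(16 - 24056/(-2760)) = 2937796/(16 - 24056*(-1/2760)) = 2937796/(16 + 3007/345) = 2937796/(8527/345) = 2937796*(345/8527) = 1013539620/8527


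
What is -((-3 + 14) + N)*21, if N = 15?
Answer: -546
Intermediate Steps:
-((-3 + 14) + N)*21 = -((-3 + 14) + 15)*21 = -(11 + 15)*21 = -1*26*21 = -26*21 = -546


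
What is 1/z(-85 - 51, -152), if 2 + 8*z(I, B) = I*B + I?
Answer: 4/10267 ≈ 0.00038960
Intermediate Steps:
z(I, B) = -¼ + I/8 + B*I/8 (z(I, B) = -¼ + (I*B + I)/8 = -¼ + (B*I + I)/8 = -¼ + (I + B*I)/8 = -¼ + (I/8 + B*I/8) = -¼ + I/8 + B*I/8)
1/z(-85 - 51, -152) = 1/(-¼ + (-85 - 51)/8 + (⅛)*(-152)*(-85 - 51)) = 1/(-¼ + (⅛)*(-136) + (⅛)*(-152)*(-136)) = 1/(-¼ - 17 + 2584) = 1/(10267/4) = 4/10267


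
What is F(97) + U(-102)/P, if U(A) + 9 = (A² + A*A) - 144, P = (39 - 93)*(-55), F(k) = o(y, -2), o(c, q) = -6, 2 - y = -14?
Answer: 21/22 ≈ 0.95455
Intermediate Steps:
y = 16 (y = 2 - 1*(-14) = 2 + 14 = 16)
F(k) = -6
P = 2970 (P = -54*(-55) = 2970)
U(A) = -153 + 2*A² (U(A) = -9 + ((A² + A*A) - 144) = -9 + ((A² + A²) - 144) = -9 + (2*A² - 144) = -9 + (-144 + 2*A²) = -153 + 2*A²)
F(97) + U(-102)/P = -6 + (-153 + 2*(-102)²)/2970 = -6 + (-153 + 2*10404)*(1/2970) = -6 + (-153 + 20808)*(1/2970) = -6 + 20655*(1/2970) = -6 + 153/22 = 21/22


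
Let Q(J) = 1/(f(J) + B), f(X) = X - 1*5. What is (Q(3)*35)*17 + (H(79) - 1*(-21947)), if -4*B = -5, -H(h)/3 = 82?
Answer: 62723/3 ≈ 20908.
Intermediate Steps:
f(X) = -5 + X (f(X) = X - 5 = -5 + X)
H(h) = -246 (H(h) = -3*82 = -246)
B = 5/4 (B = -¼*(-5) = 5/4 ≈ 1.2500)
Q(J) = 1/(-15/4 + J) (Q(J) = 1/((-5 + J) + 5/4) = 1/(-15/4 + J))
(Q(3)*35)*17 + (H(79) - 1*(-21947)) = ((4/(-15 + 4*3))*35)*17 + (-246 - 1*(-21947)) = ((4/(-15 + 12))*35)*17 + (-246 + 21947) = ((4/(-3))*35)*17 + 21701 = ((4*(-⅓))*35)*17 + 21701 = -4/3*35*17 + 21701 = -140/3*17 + 21701 = -2380/3 + 21701 = 62723/3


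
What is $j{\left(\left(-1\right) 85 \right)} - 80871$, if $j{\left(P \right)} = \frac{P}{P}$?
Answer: $-80870$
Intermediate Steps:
$j{\left(P \right)} = 1$
$j{\left(\left(-1\right) 85 \right)} - 80871 = 1 - 80871 = -80870$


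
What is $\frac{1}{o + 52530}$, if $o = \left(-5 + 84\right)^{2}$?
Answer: $\frac{1}{58771} \approx 1.7015 \cdot 10^{-5}$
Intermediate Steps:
$o = 6241$ ($o = 79^{2} = 6241$)
$\frac{1}{o + 52530} = \frac{1}{6241 + 52530} = \frac{1}{58771}$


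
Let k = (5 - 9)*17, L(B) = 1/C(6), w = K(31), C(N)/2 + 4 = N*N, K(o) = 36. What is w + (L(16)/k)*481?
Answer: 156191/4352 ≈ 35.889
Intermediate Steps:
C(N) = -8 + 2*N**2 (C(N) = -8 + 2*(N*N) = -8 + 2*N**2)
w = 36
L(B) = 1/64 (L(B) = 1/(-8 + 2*6**2) = 1/(-8 + 2*36) = 1/(-8 + 72) = 1/64)
k = -68 (k = -4*17 = -68)
w + (L(16)/k)*481 = 36 + ((1/64)/(-68))*481 = 36 + ((1/64)*(-1/68))*481 = 36 - 1/4352*481 = 36 - 481/4352 = 156191/4352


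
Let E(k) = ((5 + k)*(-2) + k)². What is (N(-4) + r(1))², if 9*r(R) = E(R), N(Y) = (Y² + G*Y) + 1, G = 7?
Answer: 484/81 ≈ 5.9753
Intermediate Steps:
N(Y) = 1 + Y² + 7*Y (N(Y) = (Y² + 7*Y) + 1 = 1 + Y² + 7*Y)
E(k) = (-10 - k)² (E(k) = ((-10 - 2*k) + k)² = (-10 - k)²)
r(R) = (10 + R)²/9
(N(-4) + r(1))² = ((1 + (-4)² + 7*(-4)) + (10 + 1)²/9)² = ((1 + 16 - 28) + (⅑)*11²)² = (-11 + (⅑)*121)² = (-11 + 121/9)² = (22/9)² = 484/81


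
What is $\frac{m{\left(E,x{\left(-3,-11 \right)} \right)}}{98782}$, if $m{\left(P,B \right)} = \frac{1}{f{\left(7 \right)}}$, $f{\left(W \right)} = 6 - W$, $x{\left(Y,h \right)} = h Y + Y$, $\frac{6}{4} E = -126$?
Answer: $- \frac{1}{98782} \approx -1.0123 \cdot 10^{-5}$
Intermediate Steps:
$E = -84$ ($E = \frac{2}{3} \left(-126\right) = -84$)
$x{\left(Y,h \right)} = Y + Y h$ ($x{\left(Y,h \right)} = Y h + Y = Y + Y h$)
$m{\left(P,B \right)} = -1$ ($m{\left(P,B \right)} = \frac{1}{6 - 7} = \frac{1}{-1} = -1$)
$\frac{m{\left(E,x{\left(-3,-11 \right)} \right)}}{98782} = - \frac{1}{98782}$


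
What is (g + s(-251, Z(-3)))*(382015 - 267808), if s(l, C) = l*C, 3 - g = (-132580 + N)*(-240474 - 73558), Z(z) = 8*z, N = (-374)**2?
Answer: 261669193870293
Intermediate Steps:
N = 139876
g = 2291177475 (g = 3 - (-132580 + 139876)*(-240474 - 73558) = 3 - 7296*(-314032) = 3 - 1*(-2291177472) = 3 + 2291177472 = 2291177475)
s(l, C) = C*l
(g + s(-251, Z(-3)))*(382015 - 267808) = (2291177475 + (8*(-3))*(-251))*(382015 - 267808) = (2291177475 - 24*(-251))*114207 = (2291177475 + 6024)*114207 = 2291183499*114207 = 261669193870293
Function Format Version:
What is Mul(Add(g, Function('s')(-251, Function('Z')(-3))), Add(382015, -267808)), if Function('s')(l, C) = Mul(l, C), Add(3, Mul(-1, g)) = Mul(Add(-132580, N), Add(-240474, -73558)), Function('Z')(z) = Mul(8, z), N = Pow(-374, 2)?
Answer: 261669193870293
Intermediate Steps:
N = 139876
g = 2291177475 (g = Add(3, Mul(-1, Mul(Add(-132580, 139876), Add(-240474, -73558)))) = Add(3, Mul(-1, Mul(7296, -314032))) = Add(3, Mul(-1, -2291177472)) = Add(3, 2291177472) = 2291177475)
Function('s')(l, C) = Mul(C, l)
Mul(Add(g, Function('s')(-251, Function('Z')(-3))), Add(382015, -267808)) = Mul(Add(2291177475, Mul(Mul(8, -3), -251)), Add(382015, -267808)) = Mul(Add(2291177475, Mul(-24, -251)), 114207) = Mul(Add(2291177475, 6024), 114207) = Mul(2291183499, 114207) = 261669193870293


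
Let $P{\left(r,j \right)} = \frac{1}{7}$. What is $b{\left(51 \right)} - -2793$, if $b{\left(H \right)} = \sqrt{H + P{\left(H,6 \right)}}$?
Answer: $2793 + \frac{\sqrt{2506}}{7} \approx 2800.2$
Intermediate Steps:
$P{\left(r,j \right)} = \frac{1}{7}$
$b{\left(H \right)} = \sqrt{\frac{1}{7} + H}$ ($b{\left(H \right)} = \sqrt{H + \frac{1}{7}} = \sqrt{\frac{1}{7} + H}$)
$b{\left(51 \right)} - -2793 = \frac{\sqrt{7 + 49 \cdot 51}}{7} - -2793 = \frac{\sqrt{7 + 2499}}{7} + 2793 = \frac{\sqrt{2506}}{7} + 2793 = 2793 + \frac{\sqrt{2506}}{7}$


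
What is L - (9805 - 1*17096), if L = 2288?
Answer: 9579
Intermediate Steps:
L - (9805 - 1*17096) = 2288 - (9805 - 1*17096) = 2288 - (9805 - 17096) = 2288 - 1*(-7291) = 2288 + 7291 = 9579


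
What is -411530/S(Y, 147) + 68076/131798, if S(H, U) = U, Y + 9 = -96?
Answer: -3873487412/1383879 ≈ -2799.0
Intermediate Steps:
Y = -105 (Y = -9 - 96 = -105)
-411530/S(Y, 147) + 68076/131798 = -411530/147 + 68076/131798 = -411530*1/147 + 68076*(1/131798) = -58790/21 + 34038/65899 = -3873487412/1383879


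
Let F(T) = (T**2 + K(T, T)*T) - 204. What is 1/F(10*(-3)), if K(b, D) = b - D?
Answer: 1/696 ≈ 0.0014368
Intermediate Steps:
F(T) = -204 + T**2 (F(T) = (T**2 + (T - T)*T) - 204 = (T**2 + 0*T) - 204 = (T**2 + 0) - 204 = T**2 - 204 = -204 + T**2)
1/F(10*(-3)) = 1/(-204 + (10*(-3))**2) = 1/(-204 + (-30)**2) = 1/(-204 + 900) = 1/696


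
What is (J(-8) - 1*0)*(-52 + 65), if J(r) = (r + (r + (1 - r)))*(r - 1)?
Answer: 819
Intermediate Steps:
J(r) = (1 + r)*(-1 + r) (J(r) = (r + 1)*(-1 + r) = (1 + r)*(-1 + r))
(J(-8) - 1*0)*(-52 + 65) = ((-1 + (-8)²) - 1*0)*(-52 + 65) = ((-1 + 64) + 0)*13 = (63 + 0)*13 = 63*13 = 819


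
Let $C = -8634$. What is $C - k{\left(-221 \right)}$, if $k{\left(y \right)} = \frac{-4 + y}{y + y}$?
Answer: $- \frac{3816453}{442} \approx -8634.5$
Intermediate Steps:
$k{\left(y \right)} = \frac{-4 + y}{2 y}$
$C - k{\left(-221 \right)} = -8634 - \frac{-4 - 221}{2 \left(-221\right)} = -8634 - \frac{1}{2} \left(- \frac{1}{221}\right) \left(-225\right) = -8634 - \frac{225}{442} = - \frac{3816453}{442}$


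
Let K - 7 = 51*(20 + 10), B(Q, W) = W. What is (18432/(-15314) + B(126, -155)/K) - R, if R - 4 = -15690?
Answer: 184590186147/11768809 ≈ 15685.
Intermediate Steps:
R = -15686 (R = 4 - 15690 = -15686)
K = 1537 (K = 7 + 51*(20 + 10) = 7 + 51*30 = 7 + 1530 = 1537)
(18432/(-15314) + B(126, -155)/K) - R = (18432/(-15314) - 155/1537) - 1*(-15686) = (18432*(-1/15314) - 155*1/1537) + 15686 = (-9216/7657 - 155/1537) + 15686 = -15351827/11768809 + 15686 = 184590186147/11768809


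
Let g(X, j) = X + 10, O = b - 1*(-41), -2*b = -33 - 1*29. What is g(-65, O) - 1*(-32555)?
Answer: 32500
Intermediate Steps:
b = 31 (b = -(-33 - 1*29)/2 = -(-33 - 29)/2 = -½*(-62) = 31)
O = 72 (O = 31 - 1*(-41) = 31 + 41 = 72)
g(X, j) = 10 + X
g(-65, O) - 1*(-32555) = (10 - 65) - 1*(-32555) = -55 + 32555 = 32500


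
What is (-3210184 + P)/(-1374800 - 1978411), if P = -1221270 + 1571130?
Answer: 2860324/3353211 ≈ 0.85301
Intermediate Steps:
P = 349860
(-3210184 + P)/(-1374800 - 1978411) = (-3210184 + 349860)/(-1374800 - 1978411) = -2860324/(-3353211) = -2860324*(-1/3353211) = 2860324/3353211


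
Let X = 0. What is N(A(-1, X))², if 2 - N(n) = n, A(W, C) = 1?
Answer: 1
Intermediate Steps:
N(n) = 2 - n
N(A(-1, X))² = (2 - 1*1)² = (2 - 1)² = 1² = 1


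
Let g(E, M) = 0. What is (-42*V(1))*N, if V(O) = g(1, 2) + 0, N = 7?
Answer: 0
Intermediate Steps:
V(O) = 0 (V(O) = 0 + 0 = 0)
(-42*V(1))*N = -42*0*7 = 0*7 = 0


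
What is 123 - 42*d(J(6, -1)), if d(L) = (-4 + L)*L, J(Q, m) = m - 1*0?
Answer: -87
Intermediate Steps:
J(Q, m) = m (J(Q, m) = m + 0 = m)
d(L) = L*(-4 + L)
123 - 42*d(J(6, -1)) = 123 - (-42)*(-4 - 1) = 123 - (-42)*(-5) = 123 - 42*5 = 123 - 210 = -87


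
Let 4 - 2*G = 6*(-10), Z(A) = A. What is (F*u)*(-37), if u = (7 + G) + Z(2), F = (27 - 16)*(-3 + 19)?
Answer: -266992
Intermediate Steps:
G = 32 (G = 2 - 3*(-10) = 2 - ½*(-60) = 2 + 30 = 32)
F = 176 (F = 11*16 = 176)
u = 41 (u = (7 + 32) + 2 = 39 + 2 = 41)
(F*u)*(-37) = (176*41)*(-37) = 7216*(-37) = -266992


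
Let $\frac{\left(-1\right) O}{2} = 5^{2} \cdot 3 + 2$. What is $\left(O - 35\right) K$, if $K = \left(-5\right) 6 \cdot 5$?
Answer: $28350$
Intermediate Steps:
$K = -150$ ($K = \left(-30\right) 5 = -150$)
$O = -154$ ($O = - 2 \left(5^{2} \cdot 3 + 2\right) = - 2 \left(25 \cdot 3 + 2\right) = - 2 \left(75 + 2\right) = \left(-2\right) 77 = -154$)
$\left(O - 35\right) K = \left(-154 - 35\right) \left(-150\right) = \left(-189\right) \left(-150\right) = 28350$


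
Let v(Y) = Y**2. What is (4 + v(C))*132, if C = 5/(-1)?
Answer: 3828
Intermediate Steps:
C = -5 (C = 5*(-1) = -5)
(4 + v(C))*132 = (4 + (-5)**2)*132 = (4 + 25)*132 = 29*132 = 3828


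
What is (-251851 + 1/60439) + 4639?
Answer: -14941246067/60439 ≈ -2.4721e+5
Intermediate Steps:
(-251851 + 1/60439) + 4639 = -15221622588/60439 + 4639 = -14941246067/60439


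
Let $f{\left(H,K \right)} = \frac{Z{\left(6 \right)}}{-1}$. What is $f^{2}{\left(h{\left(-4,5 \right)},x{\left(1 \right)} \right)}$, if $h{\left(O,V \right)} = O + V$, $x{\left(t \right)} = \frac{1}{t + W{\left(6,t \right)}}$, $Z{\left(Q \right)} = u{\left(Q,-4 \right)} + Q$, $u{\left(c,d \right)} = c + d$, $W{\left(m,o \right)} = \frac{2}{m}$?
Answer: $64$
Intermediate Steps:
$Z{\left(Q \right)} = -4 + 2 Q$ ($Z{\left(Q \right)} = \left(Q - 4\right) + Q = \left(-4 + Q\right) + Q = -4 + 2 Q$)
$x{\left(t \right)} = \frac{1}{\frac{1}{3} + t}$ ($x{\left(t \right)} = \frac{1}{t + \frac{2}{6}} = \frac{1}{t + 2 \cdot \frac{1}{6}} = \frac{1}{t + \frac{1}{3}} = \frac{1}{\frac{1}{3} + t}$)
$f{\left(H,K \right)} = -8$ ($f{\left(H,K \right)} = \frac{-4 + 2 \cdot 6}{-1} = \left(-4 + 12\right) \left(-1\right) = 8 \left(-1\right) = -8$)
$f^{2}{\left(h{\left(-4,5 \right)},x{\left(1 \right)} \right)} = \left(-8\right)^{2} = 64$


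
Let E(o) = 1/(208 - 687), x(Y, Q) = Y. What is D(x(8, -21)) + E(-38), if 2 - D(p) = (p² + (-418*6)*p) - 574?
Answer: 9855903/479 ≈ 20576.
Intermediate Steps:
D(p) = 576 - p² + 2508*p (D(p) = 2 - ((p² + (-418*6)*p) - 574) = 2 - ((p² - 2508*p) - 574) = 2 - (-574 + p² - 2508*p) = 2 + (574 - p² + 2508*p) = 576 - p² + 2508*p)
E(o) = -1/479 (E(o) = 1/(-479) = -1/479)
D(x(8, -21)) + E(-38) = (576 - 1*8² + 2508*8) - 1/479 = (576 - 1*64 + 20064) - 1/479 = (576 - 64 + 20064) - 1/479 = 20576 - 1/479 = 9855903/479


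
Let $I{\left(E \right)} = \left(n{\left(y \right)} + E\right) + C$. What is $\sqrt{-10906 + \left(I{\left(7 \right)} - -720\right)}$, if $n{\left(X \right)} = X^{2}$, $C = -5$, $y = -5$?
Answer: $i \sqrt{10159} \approx 100.79 i$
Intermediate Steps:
$I{\left(E \right)} = 20 + E$ ($I{\left(E \right)} = \left(\left(-5\right)^{2} + E\right) - 5 = \left(25 + E\right) - 5 = 20 + E$)
$\sqrt{-10906 + \left(I{\left(7 \right)} - -720\right)} = \sqrt{-10906 + \left(\left(20 + 7\right) - -720\right)} = \sqrt{-10906 + \left(27 + 720\right)} = \sqrt{-10906 + 747} = \sqrt{-10159} = i \sqrt{10159}$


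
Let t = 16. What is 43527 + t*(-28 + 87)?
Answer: 44471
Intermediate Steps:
43527 + t*(-28 + 87) = 43527 + 16*(-28 + 87) = 43527 + 16*59 = 43527 + 944 = 44471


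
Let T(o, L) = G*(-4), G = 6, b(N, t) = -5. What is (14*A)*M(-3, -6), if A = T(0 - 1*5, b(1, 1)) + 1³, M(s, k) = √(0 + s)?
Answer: -322*I*√3 ≈ -557.72*I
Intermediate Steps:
M(s, k) = √s
T(o, L) = -24 (T(o, L) = 6*(-4) = -24)
A = -23 (A = -24 + 1³ = -24 + 1 = -23)
(14*A)*M(-3, -6) = (14*(-23))*√(-3) = -322*I*√3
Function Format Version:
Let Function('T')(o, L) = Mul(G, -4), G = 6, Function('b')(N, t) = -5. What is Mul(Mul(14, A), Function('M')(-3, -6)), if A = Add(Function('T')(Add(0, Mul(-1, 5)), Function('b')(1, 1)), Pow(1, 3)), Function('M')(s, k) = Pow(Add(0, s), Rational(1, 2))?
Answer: Mul(-322, I, Pow(3, Rational(1, 2))) ≈ Mul(-557.72, I)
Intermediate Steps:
Function('M')(s, k) = Pow(s, Rational(1, 2))
Function('T')(o, L) = -24 (Function('T')(o, L) = Mul(6, -4) = -24)
A = -23 (A = Add(-24, Pow(1, 3)) = Add(-24, 1) = -23)
Mul(Mul(14, A), Function('M')(-3, -6)) = Mul(Mul(14, -23), Pow(-3, Rational(1, 2))) = Mul(-322, Mul(I, Pow(3, Rational(1, 2)))) = Mul(-322, I, Pow(3, Rational(1, 2)))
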